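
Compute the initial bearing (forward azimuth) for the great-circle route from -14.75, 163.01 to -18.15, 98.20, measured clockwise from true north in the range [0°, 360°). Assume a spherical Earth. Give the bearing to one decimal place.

257.0°

Δλ = 98.20 − 163.01 = -64.81°.
θ = atan2( sin Δλ · cos φ₂ , cos φ₁ · sin φ₂ − sin φ₁ · cos φ₂ · cos Δλ )
  = atan2(-0.85988, -0.19827) = -102.984° → normalised to [0°, 360°): 257.016°.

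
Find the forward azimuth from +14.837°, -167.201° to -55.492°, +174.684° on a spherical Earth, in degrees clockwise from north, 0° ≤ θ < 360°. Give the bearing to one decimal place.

190.7°

Δλ = 174.684 − -167.201 = 341.885°; wrapped into (−180°, 180°]: -18.115°.
θ = atan2( sin Δλ · cos φ₂ , cos φ₁ · sin φ₂ − sin φ₁ · cos φ₂ · cos Δλ )
  = atan2(-0.17615, -0.93445) = -169.325° → normalised to [0°, 360°): 190.675°.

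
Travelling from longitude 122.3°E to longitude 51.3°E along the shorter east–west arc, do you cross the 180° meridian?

Signed shortest Δλ = ((51.3 − 122.3 + 180) mod 360) − 180 = -71.0°.
Going west by 71.0° from +122.3° reaches +51.3° without touching 180°.

No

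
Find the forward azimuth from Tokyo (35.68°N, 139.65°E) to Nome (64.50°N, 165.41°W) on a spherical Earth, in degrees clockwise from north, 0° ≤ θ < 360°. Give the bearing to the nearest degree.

31°

Δλ = -165.41 − 139.65 = -305.06°; wrapped into (−180°, 180°]: 54.94°.
θ = atan2( sin Δλ · cos φ₂ , cos φ₁ · sin φ₂ − sin φ₁ · cos φ₂ · cos Δλ )
  = atan2(0.35240, 0.58892) = 30.895° → normalised to [0°, 360°): 30.895°.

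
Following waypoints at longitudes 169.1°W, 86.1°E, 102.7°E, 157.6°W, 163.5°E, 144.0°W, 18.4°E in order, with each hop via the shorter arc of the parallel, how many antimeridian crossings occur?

4

Leg 1: -169.1° → +86.1°, shortest Δλ = -104.8° (west) — crosses 180°.
Leg 2: +86.1° → +102.7°, shortest Δλ = 16.6° (east) — does not cross 180°.
Leg 3: +102.7° → -157.6°, shortest Δλ = 99.7° (east) — crosses 180°.
Leg 4: -157.6° → +163.5°, shortest Δλ = -38.9° (west) — crosses 180°.
Leg 5: +163.5° → -144.0°, shortest Δλ = 52.5° (east) — crosses 180°.
Leg 6: -144.0° → +18.4°, shortest Δλ = 162.4° (east) — does not cross 180°.
Total crossings: 4.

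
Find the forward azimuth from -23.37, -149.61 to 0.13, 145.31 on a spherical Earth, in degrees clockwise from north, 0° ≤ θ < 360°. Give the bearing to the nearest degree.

Δλ = 145.31 − -149.61 = 294.92°; wrapped into (−180°, 180°]: -65.08°.
θ = atan2( sin Δλ · cos φ₂ , cos φ₁ · sin φ₂ − sin φ₁ · cos φ₂ · cos Δλ )
  = atan2(-0.90689, 0.16922) = -79.431° → normalised to [0°, 360°): 280.569°.

281°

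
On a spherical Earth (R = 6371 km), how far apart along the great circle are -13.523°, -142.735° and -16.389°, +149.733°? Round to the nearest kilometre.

Δλ = 149.733 − -142.735 = 292.468°; wrapped into (−180°, 180°]: -67.532°.
Δφ = -16.389 − -13.523 = -2.866°.
a = sin²(Δφ/2) + cos φ₁ · cos φ₂ · sin²(Δλ/2) = 0.288774.
c = 2·atan2(√a, √(1−a)) = 1.13465 rad → d = 6371·c ≈ 7228.83 km.

7229 km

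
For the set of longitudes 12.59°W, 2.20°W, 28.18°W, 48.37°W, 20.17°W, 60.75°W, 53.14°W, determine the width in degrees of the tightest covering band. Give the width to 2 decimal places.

Sort the longitudes: -60.75°, -53.14°, -48.37°, -28.18°, -20.17°, -12.59°, -2.20°.
Eastward gaps between consecutive values (wrapping around): 7.61°, 4.77°, 20.19°, 8.01°, 7.58°, 10.39°, 301.45°.
Largest gap = 301.45° ⇒ minimal covering band is its complement: 360° − 301.45° = 58.55°.
Band runs from -60.75° eastward to -2.20°.

58.55°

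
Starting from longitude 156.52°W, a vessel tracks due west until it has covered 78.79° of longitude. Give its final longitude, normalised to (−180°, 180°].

Start at -156.52°; shift −78.79° → -235.31°.
-235.31° lies outside (−180°, 180°]; add 360° → +124.69°.

124.69°E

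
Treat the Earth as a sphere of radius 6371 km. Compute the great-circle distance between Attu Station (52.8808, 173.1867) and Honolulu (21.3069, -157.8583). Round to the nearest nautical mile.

2317 nmi

Δλ = -157.8583 − 173.1867 = -331.0450°; wrapped into (−180°, 180°]: 28.9550°.
Δφ = 21.3069 − 52.8808 = -31.5739°.
a = sin²(Δφ/2) + cos φ₁ · cos φ₂ · sin²(Δλ/2) = 0.109156.
c = 2·atan2(√a, √(1−a)) = 0.67343 rad → d = 6371·c ≈ 4290.42 km ≈ 2316.64 nmi.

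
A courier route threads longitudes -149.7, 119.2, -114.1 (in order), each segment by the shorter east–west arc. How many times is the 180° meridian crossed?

Leg 1: -149.7° → +119.2°, shortest Δλ = -91.1° (west) — crosses 180°.
Leg 2: +119.2° → -114.1°, shortest Δλ = 126.7° (east) — crosses 180°.
Total crossings: 2.

2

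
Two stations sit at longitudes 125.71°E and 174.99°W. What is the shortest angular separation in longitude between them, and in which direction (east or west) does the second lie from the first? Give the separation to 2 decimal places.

Raw difference: -174.99 − 125.71 = -300.7°.
Normalise into (−180°, 180°]: -300.7° + 360° = 59.3°.
Positive ⇒ the second point lies to the east; separation 59.30°.

59.30° east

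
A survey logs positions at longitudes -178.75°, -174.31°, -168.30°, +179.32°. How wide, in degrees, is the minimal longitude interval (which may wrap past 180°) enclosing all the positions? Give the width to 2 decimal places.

Sort the longitudes: -178.75°, -174.31°, -168.30°, +179.32°.
Eastward gaps between consecutive values (wrapping around): 4.44°, 6.01°, 347.62°, 1.93°.
Largest gap = 347.62° ⇒ minimal covering band is its complement: 360° − 347.62° = 12.38°.
Band runs from +179.32° eastward to -168.30°, crossing the antimeridian.

12.38°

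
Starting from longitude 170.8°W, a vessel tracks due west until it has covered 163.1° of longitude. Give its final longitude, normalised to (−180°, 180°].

Start at -170.8°; shift −163.1° → -333.9°.
-333.9° lies outside (−180°, 180°]; add 360° → +26.1°.

26.1°E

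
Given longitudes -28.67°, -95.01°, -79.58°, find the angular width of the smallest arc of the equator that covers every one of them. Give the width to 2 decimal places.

66.34°

Sort the longitudes: -95.01°, -79.58°, -28.67°.
Eastward gaps between consecutive values (wrapping around): 15.43°, 50.91°, 293.66°.
Largest gap = 293.66° ⇒ minimal covering band is its complement: 360° − 293.66° = 66.34°.
Band runs from -95.01° eastward to -28.67°.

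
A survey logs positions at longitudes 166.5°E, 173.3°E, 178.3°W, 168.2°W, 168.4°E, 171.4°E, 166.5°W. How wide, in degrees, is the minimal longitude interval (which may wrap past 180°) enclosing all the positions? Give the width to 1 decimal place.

27.0°

Sort the longitudes: -178.3°, -168.2°, -166.5°, +166.5°, +168.4°, +171.4°, +173.3°.
Eastward gaps between consecutive values (wrapping around): 10.1°, 1.7°, 333.0°, 1.9°, 3.0°, 1.9°, 8.4°.
Largest gap = 333.0° ⇒ minimal covering band is its complement: 360° − 333.0° = 27.0°.
Band runs from +166.5° eastward to -166.5°, crossing the antimeridian.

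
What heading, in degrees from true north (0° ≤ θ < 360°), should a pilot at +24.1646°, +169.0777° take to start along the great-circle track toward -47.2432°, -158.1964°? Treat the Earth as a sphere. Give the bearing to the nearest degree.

158°

Δλ = -158.1964 − 169.0777 = -327.2741°; wrapped into (−180°, 180°]: 32.7259°.
θ = atan2( sin Δλ · cos φ₂ , cos φ₁ · sin φ₂ − sin φ₁ · cos φ₂ · cos Δλ )
  = atan2(0.36702, -0.90370) = 157.896° → normalised to [0°, 360°): 157.896°.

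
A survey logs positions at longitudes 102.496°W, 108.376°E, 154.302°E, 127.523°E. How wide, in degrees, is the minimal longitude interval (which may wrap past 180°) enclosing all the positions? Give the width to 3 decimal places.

149.128°

Sort the longitudes: -102.496°, +108.376°, +127.523°, +154.302°.
Eastward gaps between consecutive values (wrapping around): 210.872°, 19.147°, 26.779°, 103.202°.
Largest gap = 210.872° ⇒ minimal covering band is its complement: 360° − 210.872° = 149.128°.
Band runs from +108.376° eastward to -102.496°, crossing the antimeridian.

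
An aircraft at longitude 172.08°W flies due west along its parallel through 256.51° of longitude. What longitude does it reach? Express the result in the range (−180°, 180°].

Start at -172.08°; shift −256.51° → -428.59°.
-428.59° lies outside (−180°, 180°]; add 360° → -68.59°.

68.59°W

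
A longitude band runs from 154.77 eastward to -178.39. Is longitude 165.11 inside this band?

Band width going east from +154.77° to -178.39°: ((-178.39 − 154.77) mod 360) = 26.84°.
Offset of +165.11° east of the west edge: ((165.11 − 154.77) mod 360) = 10.34°.
10.34° ≤ 26.84° ⇒ inside.

Yes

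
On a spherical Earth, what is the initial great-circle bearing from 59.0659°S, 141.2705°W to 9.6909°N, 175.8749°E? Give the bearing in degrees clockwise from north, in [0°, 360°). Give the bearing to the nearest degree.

316°

Δλ = 175.8749 − -141.2705 = 317.1454°; wrapped into (−180°, 180°]: -42.8546°.
θ = atan2( sin Δλ · cos φ₂ , cos φ₁ · sin φ₂ − sin φ₁ · cos φ₂ · cos Δλ )
  = atan2(-0.67043, 0.70637) = -43.505° → normalised to [0°, 360°): 316.495°.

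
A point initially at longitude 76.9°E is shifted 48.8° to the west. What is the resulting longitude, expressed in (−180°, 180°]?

Start at +76.9°; shift −48.8° → +28.1°.
+28.1° already lies in (−180°, 180°].

28.1°E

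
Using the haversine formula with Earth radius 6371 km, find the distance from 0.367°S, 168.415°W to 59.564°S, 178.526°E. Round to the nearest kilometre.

Δλ = 178.526 − -168.415 = 346.941°; wrapped into (−180°, 180°]: -13.059°.
Δφ = -59.564 − -0.367 = -59.197°.
a = sin²(Δφ/2) + cos φ₁ · cos φ₂ · sin²(Δλ/2) = 0.250506.
c = 2·atan2(√a, √(1−a)) = 1.04837 rad → d = 6371·c ≈ 6679.15 km.

6679 km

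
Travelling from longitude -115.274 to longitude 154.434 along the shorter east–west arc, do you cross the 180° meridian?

Naïve |154.434 − -115.274| = 269.708° > 180°, so the shorter arc goes the other way round — across 180°.
Signed shortest Δλ = ((154.434 − -115.274 + 180) mod 360) − 180 = -90.292°.
Going west by 90.292° from -115.274° passes through 180° before reaching +154.434°.

Yes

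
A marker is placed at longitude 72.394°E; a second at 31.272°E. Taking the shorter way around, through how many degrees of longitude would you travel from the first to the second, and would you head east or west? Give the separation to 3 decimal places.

Raw difference: 31.272 − 72.394 = -41.122°.
Normalise into (−180°, 180°]: -41.122° stays -41.122°.
Negative ⇒ the second point lies to the west; separation 41.122°.

41.122° west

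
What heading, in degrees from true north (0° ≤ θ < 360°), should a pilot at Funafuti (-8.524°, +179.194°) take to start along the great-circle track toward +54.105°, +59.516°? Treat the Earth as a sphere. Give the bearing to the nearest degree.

326°

Δλ = 59.516 − 179.194 = -119.678°.
θ = atan2( sin Δλ · cos φ₂ , cos φ₁ · sin φ₂ − sin φ₁ · cos φ₂ · cos Δλ )
  = atan2(-0.50939, 0.75812) = -33.898° → normalised to [0°, 360°): 326.102°.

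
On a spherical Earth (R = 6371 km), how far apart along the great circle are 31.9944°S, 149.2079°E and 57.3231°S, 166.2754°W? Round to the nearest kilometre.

4384 km

Δλ = -166.2754 − 149.2079 = -315.4833°; wrapped into (−180°, 180°]: 44.5167°.
Δφ = -57.3231 − -31.9944 = -25.3287°.
a = sin²(Δφ/2) + cos φ₁ · cos φ₂ · sin²(Δλ/2) = 0.113762.
c = 2·atan2(√a, √(1−a)) = 0.68807 rad → d = 6371·c ≈ 4383.67 km.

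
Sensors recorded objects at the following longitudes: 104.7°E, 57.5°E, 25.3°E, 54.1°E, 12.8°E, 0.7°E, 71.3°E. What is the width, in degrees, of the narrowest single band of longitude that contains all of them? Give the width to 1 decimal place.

104.0°

Sort the longitudes: +0.7°, +12.8°, +25.3°, +54.1°, +57.5°, +71.3°, +104.7°.
Eastward gaps between consecutive values (wrapping around): 12.1°, 12.5°, 28.8°, 3.4°, 13.8°, 33.4°, 256.0°.
Largest gap = 256.0° ⇒ minimal covering band is its complement: 360° − 256.0° = 104.0°.
Band runs from +0.7° eastward to +104.7°.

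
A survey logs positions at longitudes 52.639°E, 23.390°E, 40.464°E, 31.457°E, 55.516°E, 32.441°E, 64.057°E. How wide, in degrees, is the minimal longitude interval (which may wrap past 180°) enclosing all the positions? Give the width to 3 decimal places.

40.667°

Sort the longitudes: +23.390°, +31.457°, +32.441°, +40.464°, +52.639°, +55.516°, +64.057°.
Eastward gaps between consecutive values (wrapping around): 8.067°, 0.984°, 8.023°, 12.175°, 2.877°, 8.541°, 319.333°.
Largest gap = 319.333° ⇒ minimal covering band is its complement: 360° − 319.333° = 40.667°.
Band runs from +23.390° eastward to +64.057°.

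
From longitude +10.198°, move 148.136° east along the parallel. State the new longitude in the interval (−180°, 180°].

+158.334°

Start at +10.198°; shift +148.136° → +158.334°.
+158.334° already lies in (−180°, 180°].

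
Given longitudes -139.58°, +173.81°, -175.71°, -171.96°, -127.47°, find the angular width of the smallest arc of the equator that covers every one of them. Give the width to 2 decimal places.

58.72°

Sort the longitudes: -175.71°, -171.96°, -139.58°, -127.47°, +173.81°.
Eastward gaps between consecutive values (wrapping around): 3.75°, 32.38°, 12.11°, 301.28°, 10.48°.
Largest gap = 301.28° ⇒ minimal covering band is its complement: 360° − 301.28° = 58.72°.
Band runs from +173.81° eastward to -127.47°, crossing the antimeridian.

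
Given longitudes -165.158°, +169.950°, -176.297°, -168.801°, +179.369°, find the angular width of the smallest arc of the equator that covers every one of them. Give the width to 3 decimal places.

Sort the longitudes: -176.297°, -168.801°, -165.158°, +169.950°, +179.369°.
Eastward gaps between consecutive values (wrapping around): 7.496°, 3.643°, 335.108°, 9.419°, 4.334°.
Largest gap = 335.108° ⇒ minimal covering band is its complement: 360° − 335.108° = 24.892°.
Band runs from +169.950° eastward to -165.158°, crossing the antimeridian.

24.892°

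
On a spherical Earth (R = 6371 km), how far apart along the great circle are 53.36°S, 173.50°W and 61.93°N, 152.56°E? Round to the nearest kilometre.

13161 km

Δλ = 152.56 − -173.50 = 326.06°; wrapped into (−180°, 180°]: -33.94°.
Δφ = 61.93 − -53.36 = 115.29°.
a = sin²(Δφ/2) + cos φ₁ · cos φ₂ · sin²(Δλ/2) = 0.737522.
c = 2·atan2(√a, √(1−a)) = 2.06581 rad → d = 6371·c ≈ 13161.28 km.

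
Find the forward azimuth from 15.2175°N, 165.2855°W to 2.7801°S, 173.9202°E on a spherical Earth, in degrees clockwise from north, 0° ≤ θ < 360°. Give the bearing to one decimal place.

Δλ = 173.9202 − -165.2855 = 339.2057°; wrapped into (−180°, 180°]: -20.7943°.
θ = atan2( sin Δλ · cos φ₂ , cos φ₁ · sin φ₂ − sin φ₁ · cos φ₂ · cos Δλ )
  = atan2(-0.35460, -0.29190) = -129.461° → normalised to [0°, 360°): 230.539°.

230.5°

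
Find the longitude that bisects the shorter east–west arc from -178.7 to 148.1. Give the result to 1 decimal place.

+164.7°

Signed shortest Δλ from -178.7° to +148.1° is -33.2°.
Midpoint longitude = -178.7° + (-33.2°)/2 = -178.7° − 16.6° = -195.3°.
Normalise into (−180°, 180°]: +164.7°.
(The naïve average (-178.7 + +148.1)/2 = -15.3° is on the wrong side of the globe.)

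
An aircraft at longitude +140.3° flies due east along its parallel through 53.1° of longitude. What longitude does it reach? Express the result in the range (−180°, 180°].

-166.6°

Start at +140.3°; shift +53.1° → +193.4°.
+193.4° lies outside (−180°, 180°]; subtract 360° → -166.6°.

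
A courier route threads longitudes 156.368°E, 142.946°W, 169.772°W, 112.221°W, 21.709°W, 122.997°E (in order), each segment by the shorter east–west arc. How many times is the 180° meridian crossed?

1

Leg 1: +156.368° → -142.946°, shortest Δλ = 60.686° (east) — crosses 180°.
Leg 2: -142.946° → -169.772°, shortest Δλ = -26.826° (west) — does not cross 180°.
Leg 3: -169.772° → -112.221°, shortest Δλ = 57.551° (east) — does not cross 180°.
Leg 4: -112.221° → -21.709°, shortest Δλ = 90.512° (east) — does not cross 180°.
Leg 5: -21.709° → +122.997°, shortest Δλ = 144.706° (east) — does not cross 180°.
Total crossings: 1.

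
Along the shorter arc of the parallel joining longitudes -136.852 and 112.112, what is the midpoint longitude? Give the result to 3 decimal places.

Signed shortest Δλ from -136.852° to +112.112° is -111.036°.
Midpoint longitude = -136.852° + (-111.036°)/2 = -136.852° − 55.518° = -192.370°.
Normalise into (−180°, 180°]: +167.630°.
(The naïve average (-136.852 + +112.112)/2 = -12.37° is on the wrong side of the globe.)

+167.630°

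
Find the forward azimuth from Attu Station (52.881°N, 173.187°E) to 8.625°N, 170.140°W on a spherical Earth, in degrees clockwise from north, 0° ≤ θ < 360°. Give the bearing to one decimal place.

156.9°

Δλ = -170.140 − 173.187 = -343.327°; wrapped into (−180°, 180°]: 16.673°.
θ = atan2( sin Δλ · cos φ₂ , cos φ₁ · sin φ₂ − sin φ₁ · cos φ₂ · cos Δλ )
  = atan2(0.28366, -0.66472) = 156.890° → normalised to [0°, 360°): 156.890°.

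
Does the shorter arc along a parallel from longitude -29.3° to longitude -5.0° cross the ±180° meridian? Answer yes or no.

No

Signed shortest Δλ = ((-5.0 − -29.3 + 180) mod 360) − 180 = 24.3°.
Going east by 24.3° from -29.3° reaches -5.0° without touching 180°.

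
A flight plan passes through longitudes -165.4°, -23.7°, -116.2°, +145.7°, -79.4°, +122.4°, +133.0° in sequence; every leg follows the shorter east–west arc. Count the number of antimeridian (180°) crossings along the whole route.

3

Leg 1: -165.4° → -23.7°, shortest Δλ = 141.7° (east) — does not cross 180°.
Leg 2: -23.7° → -116.2°, shortest Δλ = -92.5° (west) — does not cross 180°.
Leg 3: -116.2° → +145.7°, shortest Δλ = -98.1° (west) — crosses 180°.
Leg 4: +145.7° → -79.4°, shortest Δλ = 134.9° (east) — crosses 180°.
Leg 5: -79.4° → +122.4°, shortest Δλ = -158.2° (west) — crosses 180°.
Leg 6: +122.4° → +133.0°, shortest Δλ = 10.6° (east) — does not cross 180°.
Total crossings: 3.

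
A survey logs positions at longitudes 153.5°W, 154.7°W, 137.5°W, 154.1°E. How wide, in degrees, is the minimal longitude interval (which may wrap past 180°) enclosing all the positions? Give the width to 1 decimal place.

Sort the longitudes: -154.7°, -153.5°, -137.5°, +154.1°.
Eastward gaps between consecutive values (wrapping around): 1.2°, 16.0°, 291.6°, 51.2°.
Largest gap = 291.6° ⇒ minimal covering band is its complement: 360° − 291.6° = 68.4°.
Band runs from +154.1° eastward to -137.5°, crossing the antimeridian.

68.4°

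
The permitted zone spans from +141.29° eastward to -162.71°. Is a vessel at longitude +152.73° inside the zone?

Yes

Band width going east from +141.29° to -162.71°: ((-162.71 − 141.29) mod 360) = 56.00°.
Offset of +152.73° east of the west edge: ((152.73 − 141.29) mod 360) = 11.44°.
11.44° ≤ 56.00° ⇒ inside.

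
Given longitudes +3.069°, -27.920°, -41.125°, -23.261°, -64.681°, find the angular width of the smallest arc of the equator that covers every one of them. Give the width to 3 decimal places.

67.750°

Sort the longitudes: -64.681°, -41.125°, -27.920°, -23.261°, +3.069°.
Eastward gaps between consecutive values (wrapping around): 23.556°, 13.205°, 4.659°, 26.330°, 292.250°.
Largest gap = 292.250° ⇒ minimal covering band is its complement: 360° − 292.250° = 67.750°.
Band runs from -64.681° eastward to +3.069°.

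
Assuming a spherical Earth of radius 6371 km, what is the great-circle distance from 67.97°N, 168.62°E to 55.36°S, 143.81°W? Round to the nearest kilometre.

14259 km

Δλ = -143.81 − 168.62 = -312.43°; wrapped into (−180°, 180°]: 47.57°.
Δφ = -55.36 − 67.97 = -123.33°.
a = sin²(Δφ/2) + cos φ₁ · cos φ₂ · sin²(Δλ/2) = 0.809410.
c = 2·atan2(√a, √(1−a)) = 2.23804 rad → d = 6371·c ≈ 14258.52 km.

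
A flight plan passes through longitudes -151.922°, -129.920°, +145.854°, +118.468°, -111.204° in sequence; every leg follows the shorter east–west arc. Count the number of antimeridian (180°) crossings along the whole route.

Leg 1: -151.922° → -129.920°, shortest Δλ = 22.002° (east) — does not cross 180°.
Leg 2: -129.920° → +145.854°, shortest Δλ = -84.226° (west) — crosses 180°.
Leg 3: +145.854° → +118.468°, shortest Δλ = -27.386° (west) — does not cross 180°.
Leg 4: +118.468° → -111.204°, shortest Δλ = 130.328° (east) — crosses 180°.
Total crossings: 2.

2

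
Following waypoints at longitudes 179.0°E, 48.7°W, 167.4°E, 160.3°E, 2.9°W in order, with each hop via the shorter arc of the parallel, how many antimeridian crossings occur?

2

Leg 1: +179.0° → -48.7°, shortest Δλ = 132.3° (east) — crosses 180°.
Leg 2: -48.7° → +167.4°, shortest Δλ = -143.9° (west) — crosses 180°.
Leg 3: +167.4° → +160.3°, shortest Δλ = -7.1° (west) — does not cross 180°.
Leg 4: +160.3° → -2.9°, shortest Δλ = -163.2° (west) — does not cross 180°.
Total crossings: 2.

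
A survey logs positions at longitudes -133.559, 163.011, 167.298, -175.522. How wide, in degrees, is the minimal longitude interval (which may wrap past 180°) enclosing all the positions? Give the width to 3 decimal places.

Sort the longitudes: -175.522°, -133.559°, +163.011°, +167.298°.
Eastward gaps between consecutive values (wrapping around): 41.963°, 296.570°, 4.287°, 17.180°.
Largest gap = 296.570° ⇒ minimal covering band is its complement: 360° − 296.570° = 63.430°.
Band runs from +163.011° eastward to -133.559°, crossing the antimeridian.

63.430°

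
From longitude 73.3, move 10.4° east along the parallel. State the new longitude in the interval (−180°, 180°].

Start at +73.3°; shift +10.4° → +83.7°.
+83.7° already lies in (−180°, 180°].

+83.7°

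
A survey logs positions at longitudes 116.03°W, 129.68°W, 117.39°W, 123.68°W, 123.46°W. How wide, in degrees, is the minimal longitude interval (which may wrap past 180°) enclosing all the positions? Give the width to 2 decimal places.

13.65°

Sort the longitudes: -129.68°, -123.68°, -123.46°, -117.39°, -116.03°.
Eastward gaps between consecutive values (wrapping around): 6.00°, 0.22°, 6.07°, 1.36°, 346.35°.
Largest gap = 346.35° ⇒ minimal covering band is its complement: 360° − 346.35° = 13.65°.
Band runs from -129.68° eastward to -116.03°.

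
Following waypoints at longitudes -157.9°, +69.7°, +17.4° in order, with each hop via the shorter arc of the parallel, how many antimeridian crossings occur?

1

Leg 1: -157.9° → +69.7°, shortest Δλ = -132.4° (west) — crosses 180°.
Leg 2: +69.7° → +17.4°, shortest Δλ = -52.3° (west) — does not cross 180°.
Total crossings: 1.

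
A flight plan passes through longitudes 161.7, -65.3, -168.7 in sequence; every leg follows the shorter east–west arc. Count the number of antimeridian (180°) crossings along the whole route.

Leg 1: +161.7° → -65.3°, shortest Δλ = 133.0° (east) — crosses 180°.
Leg 2: -65.3° → -168.7°, shortest Δλ = -103.4° (west) — does not cross 180°.
Total crossings: 1.

1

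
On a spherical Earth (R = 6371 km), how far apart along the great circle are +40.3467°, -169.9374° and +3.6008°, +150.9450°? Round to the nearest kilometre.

Δλ = 150.9450 − -169.9374 = 320.8824°; wrapped into (−180°, 180°]: -39.1176°.
Δφ = 3.6008 − 40.3467 = -36.7459°.
a = sin²(Δφ/2) + cos φ₁ · cos φ₂ · sin²(Δλ/2) = 0.184599.
c = 2·atan2(√a, √(1−a)) = 0.88821 rad → d = 6371·c ≈ 5658.79 km.

5659 km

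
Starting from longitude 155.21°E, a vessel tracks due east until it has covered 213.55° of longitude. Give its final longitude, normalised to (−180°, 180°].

Start at +155.21°; shift +213.55° → +368.76°.
+368.76° lies outside (−180°, 180°]; subtract 360° → +8.76°.

8.76°E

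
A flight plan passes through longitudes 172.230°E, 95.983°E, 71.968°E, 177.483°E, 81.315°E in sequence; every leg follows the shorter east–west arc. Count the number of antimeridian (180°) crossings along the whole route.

0

Leg 1: +172.230° → +95.983°, shortest Δλ = -76.247° (west) — does not cross 180°.
Leg 2: +95.983° → +71.968°, shortest Δλ = -24.015° (west) — does not cross 180°.
Leg 3: +71.968° → +177.483°, shortest Δλ = 105.515° (east) — does not cross 180°.
Leg 4: +177.483° → +81.315°, shortest Δλ = -96.168° (west) — does not cross 180°.
Total crossings: 0.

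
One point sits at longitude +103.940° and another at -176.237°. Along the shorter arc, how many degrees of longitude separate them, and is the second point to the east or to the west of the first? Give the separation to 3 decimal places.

Raw difference: -176.237 − 103.940 = -280.177°.
Normalise into (−180°, 180°]: -280.177° + 360° = 79.823°.
Positive ⇒ the second point lies to the east; separation 79.823°.

79.823° east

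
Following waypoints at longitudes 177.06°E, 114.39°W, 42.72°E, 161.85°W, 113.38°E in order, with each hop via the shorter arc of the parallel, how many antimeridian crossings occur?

3

Leg 1: +177.06° → -114.39°, shortest Δλ = 68.55° (east) — crosses 180°.
Leg 2: -114.39° → +42.72°, shortest Δλ = 157.11° (east) — does not cross 180°.
Leg 3: +42.72° → -161.85°, shortest Δλ = 155.43° (east) — crosses 180°.
Leg 4: -161.85° → +113.38°, shortest Δλ = -84.77° (west) — crosses 180°.
Total crossings: 3.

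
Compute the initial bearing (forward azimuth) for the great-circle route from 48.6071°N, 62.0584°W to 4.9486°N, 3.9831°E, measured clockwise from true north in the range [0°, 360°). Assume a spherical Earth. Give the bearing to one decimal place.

Δλ = 3.9831 − -62.0584 = 66.0415°.
θ = atan2( sin Δλ · cos φ₂ , cos φ₁ · sin φ₂ − sin φ₁ · cos φ₂ · cos Δλ )
  = atan2(0.91043, -0.24646) = 105.147° → normalised to [0°, 360°): 105.147°.

105.1°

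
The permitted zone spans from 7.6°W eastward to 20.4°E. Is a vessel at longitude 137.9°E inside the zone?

Band width going east from -7.6° to +20.4°: ((20.4 − -7.6) mod 360) = 28.0°.
Offset of +137.9° east of the west edge: ((137.9 − -7.6) mod 360) = 145.5°.
145.5° > 28.0° ⇒ outside.

No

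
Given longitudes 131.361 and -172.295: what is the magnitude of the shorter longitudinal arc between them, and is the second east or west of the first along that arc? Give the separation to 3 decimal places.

56.344° east

Raw difference: -172.295 − 131.361 = -303.656°.
Normalise into (−180°, 180°]: -303.656° + 360° = 56.344°.
Positive ⇒ the second point lies to the east; separation 56.344°.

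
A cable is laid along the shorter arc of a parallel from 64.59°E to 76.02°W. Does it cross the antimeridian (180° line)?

No

Signed shortest Δλ = ((-76.02 − 64.59 + 180) mod 360) − 180 = -140.61°.
Going west by 140.61° from +64.59° reaches -76.02° without touching 180°.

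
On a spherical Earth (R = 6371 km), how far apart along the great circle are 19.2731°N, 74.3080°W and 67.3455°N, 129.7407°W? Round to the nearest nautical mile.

3559 nmi

Δλ = -129.7407 − -74.3080 = -55.4327°.
Δφ = 67.3455 − 19.2731 = 48.0724°.
a = sin²(Δφ/2) + cos φ₁ · cos φ₂ · sin²(Δλ/2) = 0.244553.
c = 2·atan2(√a, √(1−a)) = 1.03457 rad → d = 6371·c ≈ 6591.26 km ≈ 3558.99 nmi.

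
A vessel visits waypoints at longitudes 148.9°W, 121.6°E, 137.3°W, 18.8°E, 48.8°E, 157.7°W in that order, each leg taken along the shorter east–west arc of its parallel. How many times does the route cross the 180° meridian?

3

Leg 1: -148.9° → +121.6°, shortest Δλ = -89.5° (west) — crosses 180°.
Leg 2: +121.6° → -137.3°, shortest Δλ = 101.1° (east) — crosses 180°.
Leg 3: -137.3° → +18.8°, shortest Δλ = 156.1° (east) — does not cross 180°.
Leg 4: +18.8° → +48.8°, shortest Δλ = 30.0° (east) — does not cross 180°.
Leg 5: +48.8° → -157.7°, shortest Δλ = 153.5° (east) — crosses 180°.
Total crossings: 3.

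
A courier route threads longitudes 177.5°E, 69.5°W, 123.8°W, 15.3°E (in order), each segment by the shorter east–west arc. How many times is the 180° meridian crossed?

1

Leg 1: +177.5° → -69.5°, shortest Δλ = 113.0° (east) — crosses 180°.
Leg 2: -69.5° → -123.8°, shortest Δλ = -54.3° (west) — does not cross 180°.
Leg 3: -123.8° → +15.3°, shortest Δλ = 139.1° (east) — does not cross 180°.
Total crossings: 1.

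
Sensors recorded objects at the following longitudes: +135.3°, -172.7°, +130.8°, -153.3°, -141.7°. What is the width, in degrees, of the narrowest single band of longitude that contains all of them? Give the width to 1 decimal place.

87.5°

Sort the longitudes: -172.7°, -153.3°, -141.7°, +130.8°, +135.3°.
Eastward gaps between consecutive values (wrapping around): 19.4°, 11.6°, 272.5°, 4.5°, 52.0°.
Largest gap = 272.5° ⇒ minimal covering band is its complement: 360° − 272.5° = 87.5°.
Band runs from +130.8° eastward to -141.7°, crossing the antimeridian.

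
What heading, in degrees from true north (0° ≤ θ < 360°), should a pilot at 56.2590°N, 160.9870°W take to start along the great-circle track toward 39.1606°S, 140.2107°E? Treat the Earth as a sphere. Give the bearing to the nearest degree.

Δλ = 140.2107 − -160.9870 = 301.1977°; wrapped into (−180°, 180°]: -58.8023°.
θ = atan2( sin Δλ · cos φ₂ , cos φ₁ · sin φ₂ − sin φ₁ · cos φ₂ · cos Δλ )
  = atan2(-0.66325, -0.68475) = -135.914° → normalised to [0°, 360°): 224.086°.

224°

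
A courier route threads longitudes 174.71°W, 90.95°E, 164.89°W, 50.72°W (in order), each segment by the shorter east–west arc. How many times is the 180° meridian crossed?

2

Leg 1: -174.71° → +90.95°, shortest Δλ = -94.34° (west) — crosses 180°.
Leg 2: +90.95° → -164.89°, shortest Δλ = 104.16° (east) — crosses 180°.
Leg 3: -164.89° → -50.72°, shortest Δλ = 114.17° (east) — does not cross 180°.
Total crossings: 2.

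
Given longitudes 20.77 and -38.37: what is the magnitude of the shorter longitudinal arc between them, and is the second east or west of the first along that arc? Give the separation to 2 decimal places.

Raw difference: -38.37 − 20.77 = -59.14°.
Normalise into (−180°, 180°]: -59.14° stays -59.14°.
Negative ⇒ the second point lies to the west; separation 59.14°.

59.14° west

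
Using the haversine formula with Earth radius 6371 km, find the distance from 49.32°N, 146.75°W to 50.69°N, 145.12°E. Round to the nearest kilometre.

4694 km

Δλ = 145.12 − -146.75 = 291.87°; wrapped into (−180°, 180°]: -68.13°.
Δφ = 50.69 − 49.32 = 1.37°.
a = sin²(Δφ/2) + cos φ₁ · cos φ₂ · sin²(Δλ/2) = 0.129705.
c = 2·atan2(√a, √(1−a)) = 0.73685 rad → d = 6371·c ≈ 4694.45 km.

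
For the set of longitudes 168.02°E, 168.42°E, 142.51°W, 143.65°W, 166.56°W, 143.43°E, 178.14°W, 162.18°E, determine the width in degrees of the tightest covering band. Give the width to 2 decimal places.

74.06°

Sort the longitudes: -178.14°, -166.56°, -143.65°, -142.51°, +143.43°, +162.18°, +168.02°, +168.42°.
Eastward gaps between consecutive values (wrapping around): 11.58°, 22.91°, 1.14°, 285.94°, 18.75°, 5.84°, 0.40°, 13.44°.
Largest gap = 285.94° ⇒ minimal covering band is its complement: 360° − 285.94° = 74.06°.
Band runs from +143.43° eastward to -142.51°, crossing the antimeridian.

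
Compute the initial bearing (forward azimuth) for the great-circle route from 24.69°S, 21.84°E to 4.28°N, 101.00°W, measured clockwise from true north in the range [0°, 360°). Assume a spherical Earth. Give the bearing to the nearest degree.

259°

Δλ = -101.00 − 21.84 = -122.84°.
θ = atan2( sin Δλ · cos φ₂ , cos φ₁ · sin φ₂ − sin φ₁ · cos φ₂ · cos Δλ )
  = atan2(-0.83785, -0.15808) = -100.685° → normalised to [0°, 360°): 259.315°.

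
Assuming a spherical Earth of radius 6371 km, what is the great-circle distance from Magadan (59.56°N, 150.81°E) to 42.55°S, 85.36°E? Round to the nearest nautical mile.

Δλ = 85.36 − 150.81 = -65.45°.
Δφ = -42.55 − 59.56 = -102.11°.
a = sin²(Δφ/2) + cos φ₁ · cos φ₂ · sin²(Δλ/2) = 0.713974.
c = 2·atan2(√a, √(1−a)) = 2.01302 rad → d = 6371·c ≈ 12824.94 km ≈ 6924.91 nmi.

6925 nmi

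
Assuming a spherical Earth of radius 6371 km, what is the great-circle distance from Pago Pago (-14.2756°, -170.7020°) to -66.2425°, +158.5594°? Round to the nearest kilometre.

6211 km

Δλ = 158.5594 − -170.7020 = 329.2614°; wrapped into (−180°, 180°]: -30.7386°.
Δφ = -66.2425 − -14.2756 = -51.9669°.
a = sin²(Δφ/2) + cos φ₁ · cos φ₂ · sin²(Δλ/2) = 0.219368.
c = 2·atan2(√a, √(1−a)) = 0.97488 rad → d = 6371·c ≈ 6210.98 km.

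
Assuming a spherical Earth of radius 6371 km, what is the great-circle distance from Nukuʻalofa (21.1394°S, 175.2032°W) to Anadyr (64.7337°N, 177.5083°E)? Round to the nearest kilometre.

Δλ = 177.5083 − -175.2032 = 352.7115°; wrapped into (−180°, 180°]: -7.2885°.
Δφ = 64.7337 − -21.1394 = 85.8731°.
a = sin²(Δφ/2) + cos φ₁ · cos φ₂ · sin²(Δλ/2) = 0.465625.
c = 2·atan2(√a, √(1−a)) = 1.50199 rad → d = 6371·c ≈ 9569.20 km.

9569 km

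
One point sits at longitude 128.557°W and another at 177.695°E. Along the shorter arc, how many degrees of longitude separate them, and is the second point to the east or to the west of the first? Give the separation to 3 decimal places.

Raw difference: 177.695 − -128.557 = 306.252°.
Normalise into (−180°, 180°]: 306.252° − 360° = -53.748°.
Negative ⇒ the second point lies to the west; separation 53.748°.

53.748° west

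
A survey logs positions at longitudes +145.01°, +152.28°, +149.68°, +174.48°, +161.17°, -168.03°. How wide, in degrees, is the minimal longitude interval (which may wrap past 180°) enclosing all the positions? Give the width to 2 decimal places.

Sort the longitudes: -168.03°, +145.01°, +149.68°, +152.28°, +161.17°, +174.48°.
Eastward gaps between consecutive values (wrapping around): 313.04°, 4.67°, 2.60°, 8.89°, 13.31°, 17.49°.
Largest gap = 313.04° ⇒ minimal covering band is its complement: 360° − 313.04° = 46.96°.
Band runs from +145.01° eastward to -168.03°, crossing the antimeridian.

46.96°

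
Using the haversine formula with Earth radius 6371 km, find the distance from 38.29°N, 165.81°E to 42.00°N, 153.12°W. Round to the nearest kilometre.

Δλ = -153.12 − 165.81 = -318.93°; wrapped into (−180°, 180°]: 41.07°.
Δφ = 42.00 − 38.29 = 3.71°.
a = sin²(Δφ/2) + cos φ₁ · cos φ₂ · sin²(Δλ/2) = 0.072819.
c = 2·atan2(√a, √(1−a)) = 0.54647 rad → d = 6371·c ≈ 3481.58 km.

3482 km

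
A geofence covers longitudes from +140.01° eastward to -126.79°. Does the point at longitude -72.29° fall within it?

No

Band width going east from +140.01° to -126.79°: ((-126.79 − 140.01) mod 360) = 93.20°.
Offset of -72.29° east of the west edge: ((-72.29 − 140.01) mod 360) = 147.70°.
147.70° > 93.20° ⇒ outside.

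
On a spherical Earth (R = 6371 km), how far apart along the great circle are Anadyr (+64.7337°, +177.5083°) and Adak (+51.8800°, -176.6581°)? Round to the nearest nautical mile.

Δλ = -176.6581 − 177.5083 = -354.1664°; wrapped into (−180°, 180°]: 5.8336°.
Δφ = 51.8800 − 64.7337 = -12.8537°.
a = sin²(Δφ/2) + cos φ₁ · cos φ₂ · sin²(Δλ/2) = 0.013212.
c = 2·atan2(√a, √(1−a)) = 0.23039 rad → d = 6371·c ≈ 1467.83 km ≈ 792.57 nmi.

793 nmi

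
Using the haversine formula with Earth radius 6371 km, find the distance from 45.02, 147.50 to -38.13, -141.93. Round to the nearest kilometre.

Δλ = -141.93 − 147.50 = -289.43°; wrapped into (−180°, 180°]: 70.57°.
Δφ = -38.13 − 45.02 = -83.15°.
a = sin²(Δφ/2) + cos φ₁ · cos φ₂ · sin²(Δλ/2) = 0.625895.
c = 2·atan2(√a, √(1−a)) = 1.82533 rad → d = 6371·c ≈ 11629.15 km.

11629 km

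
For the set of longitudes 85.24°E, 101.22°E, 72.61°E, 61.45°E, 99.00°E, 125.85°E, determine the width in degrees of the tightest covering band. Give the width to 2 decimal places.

64.40°

Sort the longitudes: +61.45°, +72.61°, +85.24°, +99.00°, +101.22°, +125.85°.
Eastward gaps between consecutive values (wrapping around): 11.16°, 12.63°, 13.76°, 2.22°, 24.63°, 295.60°.
Largest gap = 295.60° ⇒ minimal covering band is its complement: 360° − 295.60° = 64.40°.
Band runs from +61.45° eastward to +125.85°.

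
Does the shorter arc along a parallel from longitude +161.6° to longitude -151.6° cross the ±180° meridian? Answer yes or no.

Naïve |-151.6 − 161.6| = 313.2° > 180°, so the shorter arc goes the other way round — across 180°.
Signed shortest Δλ = ((-151.6 − 161.6 + 180) mod 360) − 180 = 46.8°.
Going east by 46.8° from +161.6° passes through 180° before reaching -151.6°.

Yes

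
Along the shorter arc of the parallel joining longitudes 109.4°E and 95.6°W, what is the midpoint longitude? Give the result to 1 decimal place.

Signed shortest Δλ from +109.4° to -95.6° is +155.0°.
Midpoint longitude = +109.4° + (+155.0°)/2 = +109.4° + 77.5° = +186.9°.
Normalise into (−180°, 180°]: -173.1°.
(The naïve average (+109.4 + -95.6)/2 = 6.9° is on the wrong side of the globe.)

173.1°W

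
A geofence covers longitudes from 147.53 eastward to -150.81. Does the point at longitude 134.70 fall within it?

Band width going east from +147.53° to -150.81°: ((-150.81 − 147.53) mod 360) = 61.66°.
Offset of +134.70° east of the west edge: ((134.70 − 147.53) mod 360) = 347.17°.
347.17° > 61.66° ⇒ outside.

No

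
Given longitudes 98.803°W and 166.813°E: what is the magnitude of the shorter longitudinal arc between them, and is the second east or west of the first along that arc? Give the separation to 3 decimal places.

Raw difference: 166.813 − -98.803 = 265.616°.
Normalise into (−180°, 180°]: 265.616° − 360° = -94.384°.
Negative ⇒ the second point lies to the west; separation 94.384°.

94.384° west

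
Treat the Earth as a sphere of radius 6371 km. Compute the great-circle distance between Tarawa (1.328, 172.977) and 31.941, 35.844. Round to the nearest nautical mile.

7659 nmi

Δλ = 35.844 − 172.977 = -137.133°.
Δφ = 31.941 − 1.328 = 30.613°.
a = sin²(Δφ/2) + cos φ₁ · cos φ₂ · sin²(Δλ/2) = 0.804768.
c = 2·atan2(√a, √(1−a)) = 2.22627 rad → d = 6371·c ≈ 14183.57 km ≈ 7658.52 nmi.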